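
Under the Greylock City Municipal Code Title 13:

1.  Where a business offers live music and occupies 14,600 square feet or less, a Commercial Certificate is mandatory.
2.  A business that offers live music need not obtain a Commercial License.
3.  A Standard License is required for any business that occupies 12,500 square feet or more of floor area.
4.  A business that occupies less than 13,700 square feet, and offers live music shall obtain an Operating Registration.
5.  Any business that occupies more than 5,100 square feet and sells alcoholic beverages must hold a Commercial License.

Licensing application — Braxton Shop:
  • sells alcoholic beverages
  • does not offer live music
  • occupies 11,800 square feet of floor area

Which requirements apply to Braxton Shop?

1. does not offer live music; floor area 11,800 square feet ≤ 14,600 square feet → Commercial Certificate not required.
2. does not offer live music → Commercial License exemption does not apply.
3. floor area 11,800 square feet < 12,500 square feet → Standard License not required.
4. floor area 11,800 square feet < 13,700 square feet; does not offer live music → Operating Registration not required.
5. floor area 11,800 square feet > 5,100 square feet; sells alcoholic beverages → Commercial License required.

Commercial License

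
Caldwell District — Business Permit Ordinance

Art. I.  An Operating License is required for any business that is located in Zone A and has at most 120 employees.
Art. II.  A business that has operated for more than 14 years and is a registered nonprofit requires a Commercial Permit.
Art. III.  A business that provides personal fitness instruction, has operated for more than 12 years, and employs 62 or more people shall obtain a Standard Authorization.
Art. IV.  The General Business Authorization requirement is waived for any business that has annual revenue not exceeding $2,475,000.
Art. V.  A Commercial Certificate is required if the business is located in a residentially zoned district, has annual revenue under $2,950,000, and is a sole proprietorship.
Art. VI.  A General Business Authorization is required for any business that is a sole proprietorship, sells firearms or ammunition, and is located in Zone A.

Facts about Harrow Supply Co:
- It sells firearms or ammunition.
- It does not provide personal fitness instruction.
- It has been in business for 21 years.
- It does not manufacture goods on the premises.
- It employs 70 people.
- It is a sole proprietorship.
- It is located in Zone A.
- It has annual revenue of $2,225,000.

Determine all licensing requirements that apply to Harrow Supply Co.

Art. I. is located in Zone A; employees 70 ≤ 120 → Operating License required.
Art. II. years in business 21 > 14; is a sole proprietorship (not: is a registered nonprofit) → Commercial Permit not required.
Art. III. does not provide personal fitness instruction; years in business 21 > 12; employees 70 ≥ 62 → Standard Authorization not required.
Art. IV. revenue $2,225,000 ≤ $2,475,000 → exempt from General Business Authorization.
Art. V. is located in Zone A (not: is located in a residentially zoned district); revenue $2,225,000 < $2,950,000; is a sole proprietorship → Commercial Certificate not required.
Art. VI. is a sole proprietorship; sells firearms or ammunition; is located in Zone A → General Business Authorization required.

Operating License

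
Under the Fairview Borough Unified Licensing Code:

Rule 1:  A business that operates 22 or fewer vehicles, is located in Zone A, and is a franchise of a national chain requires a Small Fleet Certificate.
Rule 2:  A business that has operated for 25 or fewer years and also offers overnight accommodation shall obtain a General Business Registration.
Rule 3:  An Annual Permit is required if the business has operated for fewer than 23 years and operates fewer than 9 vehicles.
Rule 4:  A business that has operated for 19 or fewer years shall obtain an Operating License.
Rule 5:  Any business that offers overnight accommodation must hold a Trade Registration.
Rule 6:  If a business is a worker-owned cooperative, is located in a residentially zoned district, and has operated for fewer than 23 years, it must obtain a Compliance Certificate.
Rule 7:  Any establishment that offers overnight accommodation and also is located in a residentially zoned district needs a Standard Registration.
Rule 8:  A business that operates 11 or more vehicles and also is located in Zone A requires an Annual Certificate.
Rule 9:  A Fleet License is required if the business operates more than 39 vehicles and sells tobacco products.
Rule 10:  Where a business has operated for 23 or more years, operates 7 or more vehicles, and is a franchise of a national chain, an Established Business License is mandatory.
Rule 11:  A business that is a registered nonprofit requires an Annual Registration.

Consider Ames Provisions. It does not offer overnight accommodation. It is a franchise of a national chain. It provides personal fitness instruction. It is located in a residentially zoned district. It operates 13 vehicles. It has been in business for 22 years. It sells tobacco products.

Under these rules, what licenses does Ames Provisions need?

Rule 1: vehicles 13 ≤ 22; is located in a residentially zoned district (not: is located in Zone A); is a franchise of a national chain → Small Fleet Certificate not required.
Rule 2: years in business 22 ≤ 25; does not offer overnight accommodation → General Business Registration not required.
Rule 3: years in business 22 < 23; vehicles 13 ≥ 9 → Annual Permit not required.
Rule 4: years in business 22 > 19 → Operating License not required.
Rule 5: does not offer overnight accommodation → Trade Registration not required.
Rule 6: is a franchise of a national chain (not: is a worker-owned cooperative); is located in a residentially zoned district; years in business 22 < 23 → Compliance Certificate not required.
Rule 7: does not offer overnight accommodation; is located in a residentially zoned district → Standard Registration not required.
Rule 8: vehicles 13 ≥ 11; is located in a residentially zoned district (not: is located in Zone A) → Annual Certificate not required.
Rule 9: vehicles 13 ≤ 39; sells tobacco products → Fleet License not required.
Rule 10: years in business 22 < 23; vehicles 13 ≥ 7; is a franchise of a national chain → Established Business License not required.
Rule 11: is a franchise of a national chain (not: is a registered nonprofit) → Annual Registration not required.

None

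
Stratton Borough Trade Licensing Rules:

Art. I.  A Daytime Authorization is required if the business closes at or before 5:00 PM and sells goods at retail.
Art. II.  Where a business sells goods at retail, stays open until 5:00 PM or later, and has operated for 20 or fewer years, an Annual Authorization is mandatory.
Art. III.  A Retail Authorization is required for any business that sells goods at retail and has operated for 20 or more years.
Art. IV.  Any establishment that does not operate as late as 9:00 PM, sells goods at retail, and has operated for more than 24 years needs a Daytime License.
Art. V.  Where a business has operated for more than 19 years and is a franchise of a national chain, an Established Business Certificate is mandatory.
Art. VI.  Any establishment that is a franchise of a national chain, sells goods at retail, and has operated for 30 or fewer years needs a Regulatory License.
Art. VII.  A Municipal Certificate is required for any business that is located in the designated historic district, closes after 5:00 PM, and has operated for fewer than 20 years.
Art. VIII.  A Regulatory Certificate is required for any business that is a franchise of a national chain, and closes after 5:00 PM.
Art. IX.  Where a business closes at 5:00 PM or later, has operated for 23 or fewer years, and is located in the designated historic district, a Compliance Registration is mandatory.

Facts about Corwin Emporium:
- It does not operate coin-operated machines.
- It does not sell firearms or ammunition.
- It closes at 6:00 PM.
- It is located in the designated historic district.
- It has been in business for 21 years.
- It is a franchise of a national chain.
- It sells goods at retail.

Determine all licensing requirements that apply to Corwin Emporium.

Compliance Registration, Established Business Certificate, Regulatory Certificate, Regulatory License, Retail Authorization

Art. I. closes 6:00 PM, after 5:00 PM; sells goods at retail → Daytime Authorization not required.
Art. II. sells goods at retail; closes 6:00 PM, after 5:00 PM; years in business 21 > 20 → Annual Authorization not required.
Art. III. sells goods at retail; years in business 21 ≥ 20 → Retail Authorization required.
Art. IV. closes 6:00 PM, at/before 9:00 PM; sells goods at retail; years in business 21 ≤ 24 → Daytime License not required.
Art. V. years in business 21 > 19; is a franchise of a national chain → Established Business Certificate required.
Art. VI. is a franchise of a national chain; sells goods at retail; years in business 21 ≤ 30 → Regulatory License required.
Art. VII. is located in the designated historic district; closes 6:00 PM, after 5:00 PM; years in business 21 ≥ 20 → Municipal Certificate not required.
Art. VIII. is a franchise of a national chain; closes 6:00 PM, after 5:00 PM → Regulatory Certificate required.
Art. IX. closes 6:00 PM, after 5:00 PM; years in business 21 ≤ 23; is located in the designated historic district → Compliance Registration required.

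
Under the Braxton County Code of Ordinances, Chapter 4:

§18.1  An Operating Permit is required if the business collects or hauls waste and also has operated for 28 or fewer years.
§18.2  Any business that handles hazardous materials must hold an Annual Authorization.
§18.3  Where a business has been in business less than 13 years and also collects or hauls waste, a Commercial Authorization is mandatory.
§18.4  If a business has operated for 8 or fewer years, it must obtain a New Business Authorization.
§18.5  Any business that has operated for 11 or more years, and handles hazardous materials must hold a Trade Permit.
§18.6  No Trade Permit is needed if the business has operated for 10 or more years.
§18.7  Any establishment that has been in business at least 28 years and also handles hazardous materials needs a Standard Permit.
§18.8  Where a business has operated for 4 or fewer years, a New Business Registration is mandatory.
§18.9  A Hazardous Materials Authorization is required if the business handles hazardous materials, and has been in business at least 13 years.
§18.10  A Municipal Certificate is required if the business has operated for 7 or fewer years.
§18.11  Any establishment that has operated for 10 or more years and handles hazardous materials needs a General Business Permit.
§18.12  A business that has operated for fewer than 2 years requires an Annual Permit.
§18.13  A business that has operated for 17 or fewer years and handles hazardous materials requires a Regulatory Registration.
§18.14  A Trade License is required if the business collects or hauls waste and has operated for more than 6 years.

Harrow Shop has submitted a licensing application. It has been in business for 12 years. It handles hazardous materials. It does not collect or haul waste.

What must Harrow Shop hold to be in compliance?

Annual Authorization, General Business Permit, Regulatory Registration

§18.1 does not collect or haul waste; years in business 12 ≤ 28 → Operating Permit not required.
§18.2 handles hazardous materials → Annual Authorization required.
§18.3 years in business 12 < 13; does not collect or haul waste → Commercial Authorization not required.
§18.4 years in business 12 > 8 → New Business Authorization not required.
§18.5 years in business 12 ≥ 11; handles hazardous materials → Trade Permit required.
§18.6 years in business 12 ≥ 10 → exempt from Trade Permit.
§18.7 years in business 12 < 28; handles hazardous materials → Standard Permit not required.
§18.8 years in business 12 > 4 → New Business Registration not required.
§18.9 handles hazardous materials; years in business 12 < 13 → Hazardous Materials Authorization not required.
§18.10 years in business 12 > 7 → Municipal Certificate not required.
§18.11 years in business 12 ≥ 10; handles hazardous materials → General Business Permit required.
§18.12 years in business 12 ≥ 2 → Annual Permit not required.
§18.13 years in business 12 ≤ 17; handles hazardous materials → Regulatory Registration required.
§18.14 does not collect or haul waste; years in business 12 > 6 → Trade License not required.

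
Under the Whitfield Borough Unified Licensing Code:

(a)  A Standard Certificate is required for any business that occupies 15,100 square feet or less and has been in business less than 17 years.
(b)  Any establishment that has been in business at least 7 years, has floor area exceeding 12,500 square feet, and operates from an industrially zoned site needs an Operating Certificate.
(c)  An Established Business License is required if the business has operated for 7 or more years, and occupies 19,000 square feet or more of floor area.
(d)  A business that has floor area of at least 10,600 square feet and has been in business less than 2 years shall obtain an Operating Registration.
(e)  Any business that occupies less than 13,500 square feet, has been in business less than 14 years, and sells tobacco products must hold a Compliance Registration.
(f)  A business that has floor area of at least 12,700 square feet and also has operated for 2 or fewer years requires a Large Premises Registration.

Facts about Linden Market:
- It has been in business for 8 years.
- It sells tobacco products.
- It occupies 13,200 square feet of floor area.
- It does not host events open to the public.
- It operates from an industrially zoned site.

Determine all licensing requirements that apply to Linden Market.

Compliance Registration, Operating Certificate, Standard Certificate

(a) floor area 13,200 square feet ≤ 15,100 square feet; years in business 8 < 17 → Standard Certificate required.
(b) years in business 8 ≥ 7; floor area 13,200 square feet > 12,500 square feet; operates from an industrially zoned site → Operating Certificate required.
(c) years in business 8 ≥ 7; floor area 13,200 square feet < 19,000 square feet → Established Business License not required.
(d) floor area 13,200 square feet ≥ 10,600 square feet; years in business 8 ≥ 2 → Operating Registration not required.
(e) floor area 13,200 square feet < 13,500 square feet; years in business 8 < 14; sells tobacco products → Compliance Registration required.
(f) floor area 13,200 square feet ≥ 12,700 square feet; years in business 8 > 2 → Large Premises Registration not required.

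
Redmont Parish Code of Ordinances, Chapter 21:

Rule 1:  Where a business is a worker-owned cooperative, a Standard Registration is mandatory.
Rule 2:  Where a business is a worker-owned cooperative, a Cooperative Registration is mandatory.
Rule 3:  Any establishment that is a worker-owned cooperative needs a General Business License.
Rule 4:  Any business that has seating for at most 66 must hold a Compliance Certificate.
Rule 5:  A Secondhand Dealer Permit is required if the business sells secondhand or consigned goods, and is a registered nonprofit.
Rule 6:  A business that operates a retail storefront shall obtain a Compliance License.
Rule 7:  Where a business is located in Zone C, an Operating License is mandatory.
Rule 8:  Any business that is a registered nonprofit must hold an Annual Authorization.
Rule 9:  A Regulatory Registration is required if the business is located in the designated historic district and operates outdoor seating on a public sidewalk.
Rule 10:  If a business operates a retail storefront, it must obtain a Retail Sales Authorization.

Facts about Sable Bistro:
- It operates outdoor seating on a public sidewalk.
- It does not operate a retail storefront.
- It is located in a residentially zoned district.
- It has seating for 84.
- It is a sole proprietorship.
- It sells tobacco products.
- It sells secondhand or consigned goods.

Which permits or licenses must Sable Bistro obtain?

Rule 1: is a sole proprietorship (not: is a worker-owned cooperative) → Standard Registration not required.
Rule 2: is a sole proprietorship (not: is a worker-owned cooperative) → Cooperative Registration not required.
Rule 3: is a sole proprietorship (not: is a worker-owned cooperative) → General Business License not required.
Rule 4: seating 84 > 66 → Compliance Certificate not required.
Rule 5: sells secondhand or consigned goods; is a sole proprietorship (not: is a registered nonprofit) → Secondhand Dealer Permit not required.
Rule 6: does not operate a retail storefront → Compliance License not required.
Rule 7: is located in a residentially zoned district (not: is located in Zone C) → Operating License not required.
Rule 8: is a sole proprietorship (not: is a registered nonprofit) → Annual Authorization not required.
Rule 9: is located in a residentially zoned district (not: is located in the designated historic district); operates outdoor seating on a public sidewalk → Regulatory Registration not required.
Rule 10: does not operate a retail storefront → Retail Sales Authorization not required.

None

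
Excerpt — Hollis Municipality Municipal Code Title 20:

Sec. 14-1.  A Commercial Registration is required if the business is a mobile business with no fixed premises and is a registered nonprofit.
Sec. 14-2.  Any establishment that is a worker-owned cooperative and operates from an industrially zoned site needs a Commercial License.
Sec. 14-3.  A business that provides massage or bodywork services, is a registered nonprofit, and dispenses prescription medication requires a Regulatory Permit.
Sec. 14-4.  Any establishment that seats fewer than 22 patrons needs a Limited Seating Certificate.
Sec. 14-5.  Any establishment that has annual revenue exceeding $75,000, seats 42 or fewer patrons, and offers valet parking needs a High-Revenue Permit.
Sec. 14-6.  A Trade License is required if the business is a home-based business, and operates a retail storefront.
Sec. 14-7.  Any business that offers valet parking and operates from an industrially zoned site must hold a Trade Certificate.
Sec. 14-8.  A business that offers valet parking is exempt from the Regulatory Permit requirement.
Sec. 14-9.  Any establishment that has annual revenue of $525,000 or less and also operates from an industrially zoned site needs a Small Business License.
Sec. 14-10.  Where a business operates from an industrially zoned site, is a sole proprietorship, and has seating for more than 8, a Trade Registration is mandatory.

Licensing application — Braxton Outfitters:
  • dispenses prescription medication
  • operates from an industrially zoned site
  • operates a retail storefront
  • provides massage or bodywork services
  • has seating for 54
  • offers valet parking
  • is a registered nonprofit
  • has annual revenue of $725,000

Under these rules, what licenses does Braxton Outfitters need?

Trade Certificate

Sec. 14-1. operates from an industrially zoned site (not: is a mobile business with no fixed premises); is a registered nonprofit → Commercial Registration not required.
Sec. 14-2. is a registered nonprofit (not: is a worker-owned cooperative); operates from an industrially zoned site → Commercial License not required.
Sec. 14-3. provides massage or bodywork services; is a registered nonprofit; dispenses prescription medication → Regulatory Permit required.
Sec. 14-4. seating 54 ≥ 22 → Limited Seating Certificate not required.
Sec. 14-5. revenue $725,000 > $75,000; seating 54 > 42; offers valet parking → High-Revenue Permit not required.
Sec. 14-6. operates from an industrially zoned site (not: is a home-based business); operates a retail storefront → Trade License not required.
Sec. 14-7. offers valet parking; operates from an industrially zoned site → Trade Certificate required.
Sec. 14-8. offers valet parking → exempt from Regulatory Permit.
Sec. 14-9. revenue $725,000 > $525,000; operates from an industrially zoned site → Small Business License not required.
Sec. 14-10. operates from an industrially zoned site; is a registered nonprofit (not: is a sole proprietorship); seating 54 > 8 → Trade Registration not required.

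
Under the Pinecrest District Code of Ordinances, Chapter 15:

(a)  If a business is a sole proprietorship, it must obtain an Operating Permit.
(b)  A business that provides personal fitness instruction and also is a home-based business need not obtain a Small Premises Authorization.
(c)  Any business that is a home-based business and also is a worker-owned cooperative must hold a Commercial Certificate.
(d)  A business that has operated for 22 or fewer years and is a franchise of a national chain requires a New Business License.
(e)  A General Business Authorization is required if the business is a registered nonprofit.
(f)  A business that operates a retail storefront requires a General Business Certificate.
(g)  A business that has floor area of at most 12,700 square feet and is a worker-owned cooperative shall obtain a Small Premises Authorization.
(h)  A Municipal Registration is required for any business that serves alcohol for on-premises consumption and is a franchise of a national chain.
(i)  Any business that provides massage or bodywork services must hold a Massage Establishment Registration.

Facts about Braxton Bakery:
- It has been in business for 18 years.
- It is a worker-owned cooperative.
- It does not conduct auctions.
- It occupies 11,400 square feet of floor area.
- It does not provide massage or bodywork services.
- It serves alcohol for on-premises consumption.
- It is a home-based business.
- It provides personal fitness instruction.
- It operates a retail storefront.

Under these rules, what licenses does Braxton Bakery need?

(a) is a worker-owned cooperative (not: is a sole proprietorship) → Operating Permit not required.
(b) provides personal fitness instruction; is a home-based business → exempt from Small Premises Authorization.
(c) is a home-based business; is a worker-owned cooperative → Commercial Certificate required.
(d) years in business 18 ≤ 22; is a worker-owned cooperative (not: is a franchise of a national chain) → New Business License not required.
(e) is a worker-owned cooperative (not: is a registered nonprofit) → General Business Authorization not required.
(f) operates a retail storefront → General Business Certificate required.
(g) floor area 11,400 square feet ≤ 12,700 square feet; is a worker-owned cooperative → Small Premises Authorization required.
(h) serves alcohol for on-premises consumption; is a worker-owned cooperative (not: is a franchise of a national chain) → Municipal Registration not required.
(i) does not provide massage or bodywork services → Massage Establishment Registration not required.

Commercial Certificate, General Business Certificate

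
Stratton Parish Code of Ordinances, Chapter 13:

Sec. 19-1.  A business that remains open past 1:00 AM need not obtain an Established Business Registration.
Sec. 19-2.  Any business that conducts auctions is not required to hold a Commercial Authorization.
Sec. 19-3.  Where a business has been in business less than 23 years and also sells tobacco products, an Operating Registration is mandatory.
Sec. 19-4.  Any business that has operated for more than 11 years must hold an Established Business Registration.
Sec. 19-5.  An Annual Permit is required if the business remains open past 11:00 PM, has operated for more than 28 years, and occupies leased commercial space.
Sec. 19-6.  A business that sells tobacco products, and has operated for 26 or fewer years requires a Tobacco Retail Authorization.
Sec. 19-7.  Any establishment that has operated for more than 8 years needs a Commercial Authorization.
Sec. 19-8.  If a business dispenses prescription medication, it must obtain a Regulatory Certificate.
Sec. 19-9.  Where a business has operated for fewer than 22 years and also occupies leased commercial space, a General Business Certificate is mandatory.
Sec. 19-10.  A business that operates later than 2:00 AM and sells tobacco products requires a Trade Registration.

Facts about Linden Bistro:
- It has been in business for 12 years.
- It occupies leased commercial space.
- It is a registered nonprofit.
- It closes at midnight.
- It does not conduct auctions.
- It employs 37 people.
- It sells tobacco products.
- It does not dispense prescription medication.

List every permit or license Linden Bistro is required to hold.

Commercial Authorization, Established Business Registration, General Business Certificate, Operating Registration, Tobacco Retail Authorization

Sec. 19-1. closes midnight, at/before 1:00 AM → Established Business Registration exemption does not apply.
Sec. 19-2. does not conduct auctions → Commercial Authorization exemption does not apply.
Sec. 19-3. years in business 12 < 23; sells tobacco products → Operating Registration required.
Sec. 19-4. years in business 12 > 11 → Established Business Registration required.
Sec. 19-5. closes midnight, after 11:00 PM; years in business 12 ≤ 28; occupies leased commercial space → Annual Permit not required.
Sec. 19-6. sells tobacco products; years in business 12 ≤ 26 → Tobacco Retail Authorization required.
Sec. 19-7. years in business 12 > 8 → Commercial Authorization required.
Sec. 19-8. does not dispense prescription medication → Regulatory Certificate not required.
Sec. 19-9. years in business 12 < 22; occupies leased commercial space → General Business Certificate required.
Sec. 19-10. closes midnight, at/before 2:00 AM; sells tobacco products → Trade Registration not required.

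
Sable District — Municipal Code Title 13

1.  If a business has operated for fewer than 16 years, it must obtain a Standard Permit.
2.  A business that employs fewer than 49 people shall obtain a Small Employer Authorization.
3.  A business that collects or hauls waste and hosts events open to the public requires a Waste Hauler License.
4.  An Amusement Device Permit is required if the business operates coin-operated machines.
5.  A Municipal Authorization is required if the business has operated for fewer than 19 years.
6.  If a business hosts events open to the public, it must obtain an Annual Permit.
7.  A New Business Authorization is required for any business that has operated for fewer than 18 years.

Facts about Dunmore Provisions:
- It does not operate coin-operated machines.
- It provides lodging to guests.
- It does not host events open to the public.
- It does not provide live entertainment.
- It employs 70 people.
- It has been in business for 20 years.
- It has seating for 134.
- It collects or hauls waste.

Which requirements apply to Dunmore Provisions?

1. years in business 20 ≥ 16 → Standard Permit not required.
2. employees 70 ≥ 49 → Small Employer Authorization not required.
3. collects or hauls waste; does not host events open to the public → Waste Hauler License not required.
4. does not operate coin-operated machines → Amusement Device Permit not required.
5. years in business 20 ≥ 19 → Municipal Authorization not required.
6. does not host events open to the public → Annual Permit not required.
7. years in business 20 ≥ 18 → New Business Authorization not required.

None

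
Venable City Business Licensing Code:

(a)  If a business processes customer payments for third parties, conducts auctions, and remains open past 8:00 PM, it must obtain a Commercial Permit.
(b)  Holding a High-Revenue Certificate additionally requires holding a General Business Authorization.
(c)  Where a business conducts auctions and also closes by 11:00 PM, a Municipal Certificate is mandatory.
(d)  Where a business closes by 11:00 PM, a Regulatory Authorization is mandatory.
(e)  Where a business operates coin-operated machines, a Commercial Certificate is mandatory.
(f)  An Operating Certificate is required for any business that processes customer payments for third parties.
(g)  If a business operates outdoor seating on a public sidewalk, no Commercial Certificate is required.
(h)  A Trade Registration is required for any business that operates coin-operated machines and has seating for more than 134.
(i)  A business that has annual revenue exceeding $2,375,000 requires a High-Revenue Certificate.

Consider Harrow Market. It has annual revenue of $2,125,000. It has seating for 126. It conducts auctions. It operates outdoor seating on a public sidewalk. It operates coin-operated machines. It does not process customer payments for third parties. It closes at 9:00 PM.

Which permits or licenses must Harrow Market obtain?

(a) does not process customer payments for third parties; conducts auctions; closes 9:00 PM, after 8:00 PM → Commercial Permit not required.
(b) High-Revenue Certificate is not required → no effect.
(c) conducts auctions; closes 9:00 PM, at/before 11:00 PM → Municipal Certificate required.
(d) closes 9:00 PM, at/before 11:00 PM → Regulatory Authorization required.
(e) operates coin-operated machines → Commercial Certificate required.
(f) does not process customer payments for third parties → Operating Certificate not required.
(g) operates outdoor seating on a public sidewalk → exempt from Commercial Certificate.
(h) operates coin-operated machines; seating 126 ≤ 134 → Trade Registration not required.
(i) revenue $2,125,000 ≤ $2,375,000 → High-Revenue Certificate not required.

Municipal Certificate, Regulatory Authorization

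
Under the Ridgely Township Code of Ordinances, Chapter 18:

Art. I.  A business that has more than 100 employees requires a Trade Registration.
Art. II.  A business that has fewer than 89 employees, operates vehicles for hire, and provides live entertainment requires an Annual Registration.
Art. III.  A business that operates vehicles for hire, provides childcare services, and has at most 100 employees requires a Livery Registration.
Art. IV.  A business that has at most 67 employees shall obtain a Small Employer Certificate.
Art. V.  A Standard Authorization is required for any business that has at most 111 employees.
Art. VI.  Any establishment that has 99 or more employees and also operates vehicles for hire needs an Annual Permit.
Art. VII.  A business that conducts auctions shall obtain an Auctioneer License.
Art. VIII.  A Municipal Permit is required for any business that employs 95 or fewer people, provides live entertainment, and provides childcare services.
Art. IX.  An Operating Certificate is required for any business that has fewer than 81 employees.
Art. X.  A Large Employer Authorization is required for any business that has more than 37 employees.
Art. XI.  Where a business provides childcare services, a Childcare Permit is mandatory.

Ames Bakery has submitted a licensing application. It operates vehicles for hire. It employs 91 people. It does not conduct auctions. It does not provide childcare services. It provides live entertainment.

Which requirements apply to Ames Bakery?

Art. I. employees 91 ≤ 100 → Trade Registration not required.
Art. II. employees 91 ≥ 89; operates vehicles for hire; provides live entertainment → Annual Registration not required.
Art. III. operates vehicles for hire; does not provide childcare services; employees 91 ≤ 100 → Livery Registration not required.
Art. IV. employees 91 > 67 → Small Employer Certificate not required.
Art. V. employees 91 ≤ 111 → Standard Authorization required.
Art. VI. employees 91 < 99; operates vehicles for hire → Annual Permit not required.
Art. VII. does not conduct auctions → Auctioneer License not required.
Art. VIII. employees 91 ≤ 95; provides live entertainment; does not provide childcare services → Municipal Permit not required.
Art. IX. employees 91 ≥ 81 → Operating Certificate not required.
Art. X. employees 91 > 37 → Large Employer Authorization required.
Art. XI. does not provide childcare services → Childcare Permit not required.

Large Employer Authorization, Standard Authorization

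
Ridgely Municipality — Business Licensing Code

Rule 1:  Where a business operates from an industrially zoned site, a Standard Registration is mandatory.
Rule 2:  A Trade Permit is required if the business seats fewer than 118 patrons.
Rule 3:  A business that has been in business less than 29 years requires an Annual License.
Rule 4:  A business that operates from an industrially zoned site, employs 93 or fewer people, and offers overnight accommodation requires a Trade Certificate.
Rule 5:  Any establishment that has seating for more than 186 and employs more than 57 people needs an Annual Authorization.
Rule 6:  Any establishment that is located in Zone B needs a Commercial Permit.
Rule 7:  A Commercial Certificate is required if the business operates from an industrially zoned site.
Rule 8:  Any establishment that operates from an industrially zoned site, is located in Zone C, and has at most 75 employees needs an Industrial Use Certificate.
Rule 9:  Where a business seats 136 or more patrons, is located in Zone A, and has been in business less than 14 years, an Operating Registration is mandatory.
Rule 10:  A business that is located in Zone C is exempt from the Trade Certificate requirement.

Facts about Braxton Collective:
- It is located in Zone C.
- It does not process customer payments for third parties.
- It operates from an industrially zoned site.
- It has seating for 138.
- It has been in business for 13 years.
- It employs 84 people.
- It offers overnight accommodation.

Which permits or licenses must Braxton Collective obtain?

Annual License, Commercial Certificate, Standard Registration

Rule 1: operates from an industrially zoned site → Standard Registration required.
Rule 2: seating 138 ≥ 118 → Trade Permit not required.
Rule 3: years in business 13 < 29 → Annual License required.
Rule 4: operates from an industrially zoned site; employees 84 ≤ 93; offers overnight accommodation → Trade Certificate required.
Rule 5: seating 138 ≤ 186; employees 84 > 57 → Annual Authorization not required.
Rule 6: is located in Zone C (not: is located in Zone B) → Commercial Permit not required.
Rule 7: operates from an industrially zoned site → Commercial Certificate required.
Rule 8: operates from an industrially zoned site; is located in Zone C; employees 84 > 75 → Industrial Use Certificate not required.
Rule 9: seating 138 ≥ 136; is located in Zone C (not: is located in Zone A); years in business 13 < 14 → Operating Registration not required.
Rule 10: is located in Zone C → exempt from Trade Certificate.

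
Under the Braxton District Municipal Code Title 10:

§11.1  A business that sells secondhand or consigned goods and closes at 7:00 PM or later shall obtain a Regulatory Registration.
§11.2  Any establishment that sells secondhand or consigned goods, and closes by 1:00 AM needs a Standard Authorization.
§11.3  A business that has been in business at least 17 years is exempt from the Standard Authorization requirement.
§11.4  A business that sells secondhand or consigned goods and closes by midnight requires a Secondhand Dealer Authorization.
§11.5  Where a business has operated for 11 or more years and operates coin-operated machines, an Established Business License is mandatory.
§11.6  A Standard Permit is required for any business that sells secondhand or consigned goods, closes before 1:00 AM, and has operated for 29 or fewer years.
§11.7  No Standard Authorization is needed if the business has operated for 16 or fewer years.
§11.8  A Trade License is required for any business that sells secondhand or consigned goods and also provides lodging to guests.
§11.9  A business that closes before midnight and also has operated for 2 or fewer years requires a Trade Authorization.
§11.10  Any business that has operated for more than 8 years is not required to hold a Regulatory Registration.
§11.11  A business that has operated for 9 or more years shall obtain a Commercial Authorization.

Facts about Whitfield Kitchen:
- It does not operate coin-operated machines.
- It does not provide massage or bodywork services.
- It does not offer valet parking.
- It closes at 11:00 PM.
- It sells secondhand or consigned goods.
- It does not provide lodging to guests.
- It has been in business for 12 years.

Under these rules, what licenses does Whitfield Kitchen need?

Commercial Authorization, Secondhand Dealer Authorization, Standard Permit

§11.1 sells secondhand or consigned goods; closes 11:00 PM, after 7:00 PM → Regulatory Registration required.
§11.2 sells secondhand or consigned goods; closes 11:00 PM, at/before 1:00 AM → Standard Authorization required.
§11.3 years in business 12 < 17 → Standard Authorization exemption does not apply.
§11.4 sells secondhand or consigned goods; closes 11:00 PM, at/before midnight → Secondhand Dealer Authorization required.
§11.5 years in business 12 ≥ 11; does not operate coin-operated machines → Established Business License not required.
§11.6 sells secondhand or consigned goods; closes 11:00 PM, at/before 1:00 AM; years in business 12 ≤ 29 → Standard Permit required.
§11.7 years in business 12 ≤ 16 → exempt from Standard Authorization.
§11.8 sells secondhand or consigned goods; does not provide lodging to guests → Trade License not required.
§11.9 closes 11:00 PM, at/before midnight; years in business 12 > 2 → Trade Authorization not required.
§11.10 years in business 12 > 8 → exempt from Regulatory Registration.
§11.11 years in business 12 ≥ 9 → Commercial Authorization required.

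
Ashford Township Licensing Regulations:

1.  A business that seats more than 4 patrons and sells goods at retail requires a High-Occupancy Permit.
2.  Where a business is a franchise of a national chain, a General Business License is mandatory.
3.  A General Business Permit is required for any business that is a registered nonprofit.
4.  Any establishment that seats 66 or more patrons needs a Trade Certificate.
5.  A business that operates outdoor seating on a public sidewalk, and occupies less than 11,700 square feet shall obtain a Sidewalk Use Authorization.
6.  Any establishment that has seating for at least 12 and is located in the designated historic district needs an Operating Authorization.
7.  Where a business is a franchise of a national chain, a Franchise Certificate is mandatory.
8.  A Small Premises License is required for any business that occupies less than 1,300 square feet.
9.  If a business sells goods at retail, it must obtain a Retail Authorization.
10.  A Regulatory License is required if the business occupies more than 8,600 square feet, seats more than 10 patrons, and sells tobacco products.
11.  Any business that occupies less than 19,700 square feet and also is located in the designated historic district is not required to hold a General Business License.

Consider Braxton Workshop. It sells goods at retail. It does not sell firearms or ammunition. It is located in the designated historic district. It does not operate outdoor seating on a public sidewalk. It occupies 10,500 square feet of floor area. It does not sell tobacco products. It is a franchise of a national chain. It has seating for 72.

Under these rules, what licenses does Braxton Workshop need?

1. seating 72 > 4; sells goods at retail → High-Occupancy Permit required.
2. is a franchise of a national chain → General Business License required.
3. is a franchise of a national chain (not: is a registered nonprofit) → General Business Permit not required.
4. seating 72 ≥ 66 → Trade Certificate required.
5. does not operate outdoor seating on a public sidewalk; floor area 10,500 square feet < 11,700 square feet → Sidewalk Use Authorization not required.
6. seating 72 ≥ 12; is located in the designated historic district → Operating Authorization required.
7. is a franchise of a national chain → Franchise Certificate required.
8. floor area 10,500 square feet ≥ 1,300 square feet → Small Premises License not required.
9. sells goods at retail → Retail Authorization required.
10. floor area 10,500 square feet > 8,600 square feet; seating 72 > 10; does not sell tobacco products → Regulatory License not required.
11. floor area 10,500 square feet < 19,700 square feet; is located in the designated historic district → exempt from General Business License.

Franchise Certificate, High-Occupancy Permit, Operating Authorization, Retail Authorization, Trade Certificate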